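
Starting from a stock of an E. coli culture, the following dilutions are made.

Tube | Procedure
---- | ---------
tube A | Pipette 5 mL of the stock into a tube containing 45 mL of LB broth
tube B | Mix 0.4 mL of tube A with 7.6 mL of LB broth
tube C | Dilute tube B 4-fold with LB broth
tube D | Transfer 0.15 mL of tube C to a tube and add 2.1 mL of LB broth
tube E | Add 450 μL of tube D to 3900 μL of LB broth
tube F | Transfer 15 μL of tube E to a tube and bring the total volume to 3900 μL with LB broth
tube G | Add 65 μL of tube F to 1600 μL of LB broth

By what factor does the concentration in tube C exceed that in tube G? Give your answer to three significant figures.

Step 1: 5 mL + 45 mL = 50 mL total → factor 50/5 = 10
Step 2: 0.4 mL + 7.6 mL = 8 mL total → factor 8/0.4 = 20
Step 3: 4-fold → factor 4
Step 4: 0.15 mL + 2.1 mL = 2.25 mL total → factor 2.25/0.15 = 15
Step 5: 450 μL + 3900 μL = 4350 μL total → factor 4350/450 = 9.6667
Step 6: 15 μL brought to 3900 μL → factor 3900/15 = 260
Step 7: 65 μL + 1600 μL = 1665 μL total → factor 1665/65 = 25.615
Dilution factor to tube C = 800; to tube G = 7.7256 × 10^8
[tube C]/[tube G] = (factor to tube G)/(factor to tube C) = 7.7256 × 10^8/800 = 9.66 × 10^5

9.66 × 10^5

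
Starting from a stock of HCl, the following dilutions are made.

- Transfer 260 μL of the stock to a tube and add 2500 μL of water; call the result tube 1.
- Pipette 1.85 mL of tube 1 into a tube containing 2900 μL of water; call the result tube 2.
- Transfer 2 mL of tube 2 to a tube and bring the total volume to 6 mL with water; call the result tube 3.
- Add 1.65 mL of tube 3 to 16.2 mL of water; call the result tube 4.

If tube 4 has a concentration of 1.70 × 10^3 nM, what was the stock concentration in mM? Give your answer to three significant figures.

Step 1: 260 μL + 2500 μL = 2760 μL total → factor 2760/260 = 10.615
Step 2: 1.85 mL + 2900 μL = 4.75 mL total → factor 4.75/1.85 = 2.5676
Step 3: 2 mL brought to 6 mL → factor 6/2 = 3
Step 4: 1.65 mL + 16.2 mL = 17.85 mL total → factor 17.85/1.65 = 10.818
Overall dilution factor = 10.615 × 2.5676 × 3 × 10.818 = 884.57
Stock = 1.70 × 10^3 nM × 884.57 = 1.504 × 10^6 nM = 1.50 mM

1.50 mM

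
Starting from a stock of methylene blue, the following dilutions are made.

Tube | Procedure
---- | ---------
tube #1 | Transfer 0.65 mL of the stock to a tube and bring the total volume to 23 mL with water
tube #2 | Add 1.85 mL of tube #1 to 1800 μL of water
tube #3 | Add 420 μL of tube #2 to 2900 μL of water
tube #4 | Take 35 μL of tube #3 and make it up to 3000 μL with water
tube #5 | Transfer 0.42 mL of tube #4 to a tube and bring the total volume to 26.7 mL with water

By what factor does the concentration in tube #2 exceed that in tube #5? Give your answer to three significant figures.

Step 1: 0.65 mL brought to 23 mL → factor 23/0.65 = 35.385
Step 2: 1.85 mL + 1800 μL = 3.65 mL total → factor 3.65/1.85 = 1.973
Step 3: 420 μL + 2900 μL = 3320 μL total → factor 3320/420 = 7.9048
Step 4: 35 μL brought to 3000 μL → factor 3000/35 = 85.714
Step 5: 0.42 mL brought to 26.7 mL → factor 26.7/0.42 = 63.571
Dilution factor to tube #2 = 69.813; to tube #5 = 3.007 × 10^6
[tube #2]/[tube #5] = (factor to tube #5)/(factor to tube #2) = 3.007 × 10^6/69.813 = 4.31 × 10^4

4.31 × 10^4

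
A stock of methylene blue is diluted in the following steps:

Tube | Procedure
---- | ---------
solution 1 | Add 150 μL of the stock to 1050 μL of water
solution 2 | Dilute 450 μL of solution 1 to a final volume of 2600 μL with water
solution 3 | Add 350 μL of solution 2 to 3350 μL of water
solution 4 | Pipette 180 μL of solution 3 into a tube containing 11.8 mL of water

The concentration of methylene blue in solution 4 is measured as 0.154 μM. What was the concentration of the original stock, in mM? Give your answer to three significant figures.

Step 1: 150 μL + 1050 μL = 1200 μL total → factor 1200/150 = 8
Step 2: 450 μL brought to 2600 μL → factor 2600/450 = 5.7778
Step 3: 350 μL + 3350 μL = 3700 μL total → factor 3700/350 = 10.571
Step 4: 180 μL + 11.8 mL = 11980 μL total → factor 11980/180 = 66.556
Overall dilution factor = 8 × 5.7778 × 10.571 × 66.556 = 32521
Stock = 0.154 μM × 32521 = 5008 μM = 5.01 mM

5.01 mM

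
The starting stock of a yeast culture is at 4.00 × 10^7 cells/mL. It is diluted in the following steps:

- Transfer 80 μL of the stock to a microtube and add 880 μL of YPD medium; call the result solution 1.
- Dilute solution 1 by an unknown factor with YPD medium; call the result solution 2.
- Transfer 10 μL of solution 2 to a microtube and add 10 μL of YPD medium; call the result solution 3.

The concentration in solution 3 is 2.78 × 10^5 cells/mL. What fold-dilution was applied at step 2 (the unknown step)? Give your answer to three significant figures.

6.00-fold

Step 1: 80 μL + 880 μL = 960 μL total → factor 960/80 = 12
Step 2: unknown factor x
Step 3: 10 μL + 10 μL = 20 μL total → factor 20/10 = 2
Product of known-step factors = 24
Overall factor = 4.00 × 10^7 cells/mL / (2.78 × 10^5 cells/mL) = 143.88
x = 143.88 / 24 = 6.00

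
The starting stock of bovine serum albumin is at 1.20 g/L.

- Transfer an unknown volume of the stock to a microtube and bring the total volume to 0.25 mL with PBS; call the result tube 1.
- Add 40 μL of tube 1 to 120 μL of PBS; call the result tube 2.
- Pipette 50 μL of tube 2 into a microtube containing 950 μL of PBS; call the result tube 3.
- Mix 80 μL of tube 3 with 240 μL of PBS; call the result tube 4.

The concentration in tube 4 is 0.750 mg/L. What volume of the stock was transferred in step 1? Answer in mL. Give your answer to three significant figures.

Step 1: v brought to 0.25 mL → factor = 0.25 mL/v
Step 2: 40 μL + 120 μL = 160 μL total → factor 160/40 = 4
Step 3: 50 μL + 950 μL = 1000 μL total → factor 1000/50 = 20
Step 4: 80 μL + 240 μL = 320 μL total → factor 320/80 = 4
Product of known-step factors = 320
Overall factor = 1.20 g/L / (0.750 mg/L) = 1600
Step-1 factor = 1600 / 320 = 5
v = 0.25 mL / 5 = 0.0500 mL

0.0500 mL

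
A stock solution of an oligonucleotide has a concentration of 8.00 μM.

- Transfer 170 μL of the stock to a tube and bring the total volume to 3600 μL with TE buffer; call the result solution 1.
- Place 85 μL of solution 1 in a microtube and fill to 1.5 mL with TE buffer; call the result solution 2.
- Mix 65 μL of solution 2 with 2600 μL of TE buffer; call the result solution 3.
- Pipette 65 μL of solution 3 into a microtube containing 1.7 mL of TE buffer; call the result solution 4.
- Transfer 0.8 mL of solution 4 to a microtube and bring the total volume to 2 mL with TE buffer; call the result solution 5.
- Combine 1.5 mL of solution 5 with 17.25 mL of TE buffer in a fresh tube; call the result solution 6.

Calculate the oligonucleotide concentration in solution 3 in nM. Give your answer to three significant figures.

Step 1: 170 μL brought to 3600 μL → factor 3600/170 = 21.176
Step 2: 85 μL brought to 1.5 mL → factor 1500/85 = 17.647
Step 3: 65 μL + 2600 μL = 2665 μL total → factor 2665/65 = 41
Dilution factor through solution 3 = 21.176 × 17.647 × 41 = 15322
[solution 3] = 8.00 μM / 15322 = 0.0005221 μM = 0.522 nM

0.522 nM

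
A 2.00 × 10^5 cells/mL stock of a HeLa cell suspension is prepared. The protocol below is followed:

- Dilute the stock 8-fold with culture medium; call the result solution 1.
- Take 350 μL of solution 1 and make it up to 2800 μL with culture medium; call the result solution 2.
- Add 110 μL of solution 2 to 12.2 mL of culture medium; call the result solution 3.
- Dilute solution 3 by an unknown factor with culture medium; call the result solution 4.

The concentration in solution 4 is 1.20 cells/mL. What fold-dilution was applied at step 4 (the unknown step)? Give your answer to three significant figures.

23.3-fold

Step 1: 8-fold → factor 8
Step 2: 350 μL brought to 2800 μL → factor 2800/350 = 8
Step 3: 110 μL + 12.2 mL = 12310 μL total → factor 12310/110 = 111.91
Step 4: unknown factor x
Product of known-step factors = 7162.2
Overall factor = 2.00 × 10^5 cells/mL / (1.20 cells/mL) = 1.6667 × 10^5
x = 1.6667 × 10^5 / 7162.2 = 23.3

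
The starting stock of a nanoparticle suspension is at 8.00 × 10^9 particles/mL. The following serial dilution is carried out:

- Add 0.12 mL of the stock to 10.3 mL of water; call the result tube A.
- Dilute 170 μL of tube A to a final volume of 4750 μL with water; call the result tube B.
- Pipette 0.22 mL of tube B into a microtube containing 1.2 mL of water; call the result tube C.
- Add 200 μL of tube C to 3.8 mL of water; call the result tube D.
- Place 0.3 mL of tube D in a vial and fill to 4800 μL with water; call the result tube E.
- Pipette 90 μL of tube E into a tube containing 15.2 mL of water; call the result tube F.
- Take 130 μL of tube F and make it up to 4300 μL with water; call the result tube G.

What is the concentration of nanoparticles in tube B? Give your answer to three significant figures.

3.30 × 10^6 particles/mL

Step 1: 0.12 mL + 10.3 mL = 10.42 mL total → factor 10.42/0.12 = 86.833
Step 2: 170 μL brought to 4750 μL → factor 4750/170 = 27.941
Dilution factor through tube B = 86.833 × 27.941 = 2426.2
[tube B] = 8.00 × 10^9 particles/mL / 2426.2 = 3.30 × 10^6 particles/mL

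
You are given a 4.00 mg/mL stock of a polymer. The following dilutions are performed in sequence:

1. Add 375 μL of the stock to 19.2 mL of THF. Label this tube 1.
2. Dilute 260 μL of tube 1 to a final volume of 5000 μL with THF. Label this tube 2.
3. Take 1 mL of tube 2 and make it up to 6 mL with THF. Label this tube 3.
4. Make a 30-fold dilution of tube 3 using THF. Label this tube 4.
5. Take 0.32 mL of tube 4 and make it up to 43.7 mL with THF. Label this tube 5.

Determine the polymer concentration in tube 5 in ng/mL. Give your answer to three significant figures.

0.162 ng/mL

Step 1: 375 μL + 19.2 mL = 19575 μL total → factor 19575/375 = 52.2
Step 2: 260 μL brought to 5000 μL → factor 5000/260 = 19.231
Step 3: 1 mL brought to 6 mL → factor 6/1 = 6
Step 4: 30-fold → factor 30
Step 5: 0.32 mL brought to 43.7 mL → factor 43.7/0.32 = 136.56
Overall dilution factor = 52.2 × 19.231 × 6 × 30 × 136.56 = 2.4676 × 10^7
Final = 4.00 mg/mL / 2.4676 × 10^7 = 1.621 × 10^-7 mg/mL = 0.162 ng/mL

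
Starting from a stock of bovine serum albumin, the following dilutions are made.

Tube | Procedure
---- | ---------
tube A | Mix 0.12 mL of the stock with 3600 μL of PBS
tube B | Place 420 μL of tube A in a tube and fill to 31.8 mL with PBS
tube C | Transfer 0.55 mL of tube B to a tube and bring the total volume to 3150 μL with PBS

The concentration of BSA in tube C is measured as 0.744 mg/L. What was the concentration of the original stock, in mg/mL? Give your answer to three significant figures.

Step 1: 0.12 mL + 3600 μL = 3.72 mL total → factor 3.72/0.12 = 31
Step 2: 420 μL brought to 31.8 mL → factor 31800/420 = 75.714
Step 3: 0.55 mL brought to 3150 μL → factor 3.15/0.55 = 5.7273
Overall dilution factor = 31 × 75.714 × 5.7273 = 13443
Stock = 0.744 mg/L × 13443 = 1.000 × 10^4 mg/L = 10.0 mg/mL

10.0 mg/mL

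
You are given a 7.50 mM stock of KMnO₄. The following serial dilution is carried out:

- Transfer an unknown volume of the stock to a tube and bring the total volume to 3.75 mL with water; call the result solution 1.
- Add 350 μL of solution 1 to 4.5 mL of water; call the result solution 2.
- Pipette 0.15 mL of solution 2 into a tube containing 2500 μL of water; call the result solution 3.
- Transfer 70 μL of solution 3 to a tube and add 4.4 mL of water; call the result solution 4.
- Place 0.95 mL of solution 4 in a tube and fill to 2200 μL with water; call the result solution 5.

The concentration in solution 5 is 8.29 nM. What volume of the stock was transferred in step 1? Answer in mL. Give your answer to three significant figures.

0.150 mL

Step 1: v brought to 3.75 mL → factor = 3.75 mL/v
Step 2: 350 μL + 4.5 mL = 4850 μL total → factor 4850/350 = 13.857
Step 3: 0.15 mL + 2500 μL = 2.65 mL total → factor 2.65/0.15 = 17.667
Step 4: 70 μL + 4.4 mL = 4470 μL total → factor 4470/70 = 63.857
Step 5: 0.95 mL brought to 2200 μL → factor 2.2/0.95 = 2.3158
Product of known-step factors = 36202
Overall factor = 7.50 mM / (8.29 nM) = 9.047 × 10^5
Step-1 factor = 9.047 × 10^5 / 36202 = 24.99
v = 3.75 mL / 24.99 = 0.150 mL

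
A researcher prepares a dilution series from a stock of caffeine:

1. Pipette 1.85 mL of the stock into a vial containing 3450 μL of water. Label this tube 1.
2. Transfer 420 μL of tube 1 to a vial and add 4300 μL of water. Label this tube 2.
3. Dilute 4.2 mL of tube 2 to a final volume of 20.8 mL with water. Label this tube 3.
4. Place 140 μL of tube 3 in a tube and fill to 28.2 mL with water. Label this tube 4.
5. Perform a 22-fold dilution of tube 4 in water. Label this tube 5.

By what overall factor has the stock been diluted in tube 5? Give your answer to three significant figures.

Step 1: 1.85 mL + 3450 μL = 5.3 mL total → factor 5.3/1.85 = 2.8649
Step 2: 420 μL + 4300 μL = 4720 μL total → factor 4720/420 = 11.238
Step 3: 4.2 mL brought to 20.8 mL → factor 20.8/4.2 = 4.9524
Step 4: 140 μL brought to 28.2 mL → factor 28200/140 = 201.43
Step 5: 22-fold → factor 22
Overall dilution factor = 2.8649 × 11.238 × 4.9524 × 201.43 × 22 = 7.0657 × 10^5

7.07 × 10^5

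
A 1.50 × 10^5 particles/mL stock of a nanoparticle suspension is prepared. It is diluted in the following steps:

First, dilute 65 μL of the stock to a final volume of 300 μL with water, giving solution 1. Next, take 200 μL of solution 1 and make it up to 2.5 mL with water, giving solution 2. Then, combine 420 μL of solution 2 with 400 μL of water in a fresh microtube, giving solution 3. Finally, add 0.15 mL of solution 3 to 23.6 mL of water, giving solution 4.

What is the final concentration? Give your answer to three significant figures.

Step 1: 65 μL brought to 300 μL → factor 300/65 = 4.6154
Step 2: 200 μL brought to 2.5 mL → factor 2500/200 = 12.5
Step 3: 420 μL + 400 μL = 820 μL total → factor 820/420 = 1.9524
Step 4: 0.15 mL + 23.6 mL = 23.75 mL total → factor 23.75/0.15 = 158.33
Overall dilution factor = 4.6154 × 12.5 × 1.9524 × 158.33 = 17834
Final = 1.50 × 10^5 particles/mL / 17834 = 8.41 particles/mL

8.41 particles/mL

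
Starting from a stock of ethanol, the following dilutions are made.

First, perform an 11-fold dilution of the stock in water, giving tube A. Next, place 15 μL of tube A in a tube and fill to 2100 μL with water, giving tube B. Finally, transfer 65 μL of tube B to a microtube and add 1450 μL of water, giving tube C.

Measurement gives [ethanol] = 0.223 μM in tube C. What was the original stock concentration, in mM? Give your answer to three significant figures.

Step 1: 11-fold → factor 11
Step 2: 15 μL brought to 2100 μL → factor 2100/15 = 140
Step 3: 65 μL + 1450 μL = 1515 μL total → factor 1515/65 = 23.308
Overall dilution factor = 11 × 140 × 23.308 = 35894
Stock = 0.223 μM × 35894 = 8004 μM = 8.00 mM

8.00 mM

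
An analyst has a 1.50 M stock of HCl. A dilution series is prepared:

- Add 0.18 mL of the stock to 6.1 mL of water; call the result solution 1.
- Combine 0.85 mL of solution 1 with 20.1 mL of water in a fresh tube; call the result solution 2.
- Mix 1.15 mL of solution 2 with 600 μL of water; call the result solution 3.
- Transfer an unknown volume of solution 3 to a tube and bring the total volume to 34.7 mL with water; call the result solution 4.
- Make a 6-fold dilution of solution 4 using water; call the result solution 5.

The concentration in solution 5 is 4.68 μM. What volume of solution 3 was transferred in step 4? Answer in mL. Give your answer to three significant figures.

0.850 mL

Step 1: 0.18 mL + 6.1 mL = 6.28 mL total → factor 6.28/0.18 = 34.889
Step 2: 0.85 mL + 20.1 mL = 20.95 mL total → factor 20.95/0.85 = 24.647
Step 3: 1.15 mL + 600 μL = 1.75 mL total → factor 1.75/1.15 = 1.5217
Step 4: v brought to 34.7 mL → factor = 34.7 mL/v
Step 5: 6-fold → factor 6
Product of known-step factors = 7851.3
Overall factor = 1.50 M / (4.68 μM) = 3.2051 × 10^5
Step-4 factor = 3.2051 × 10^5 / 7851.3 = 40.823
v = 34.7 mL / 40.823 = 0.850 mL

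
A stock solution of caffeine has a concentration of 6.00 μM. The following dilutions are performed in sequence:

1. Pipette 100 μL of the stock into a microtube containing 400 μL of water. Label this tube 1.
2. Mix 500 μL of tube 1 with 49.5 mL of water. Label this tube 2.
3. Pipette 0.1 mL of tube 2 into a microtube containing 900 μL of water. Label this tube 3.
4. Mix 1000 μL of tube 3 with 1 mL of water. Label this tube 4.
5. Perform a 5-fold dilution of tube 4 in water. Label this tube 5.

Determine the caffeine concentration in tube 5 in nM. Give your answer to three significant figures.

Step 1: 100 μL + 400 μL = 500 μL total → factor 500/100 = 5
Step 2: 500 μL + 49.5 mL = 50000 μL total → factor 50000/500 = 100
Step 3: 0.1 mL + 900 μL = 1 mL total → factor 1/0.1 = 10
Step 4: 1000 μL + 1 mL = 2000 μL total → factor 2000/1000 = 2
Step 5: 5-fold → factor 5
Overall dilution factor = 5 × 100 × 10 × 2 × 5 = 50000
Final = 6.00 μM / 50000 = 0.0001200 μM = 0.120 nM

0.120 nM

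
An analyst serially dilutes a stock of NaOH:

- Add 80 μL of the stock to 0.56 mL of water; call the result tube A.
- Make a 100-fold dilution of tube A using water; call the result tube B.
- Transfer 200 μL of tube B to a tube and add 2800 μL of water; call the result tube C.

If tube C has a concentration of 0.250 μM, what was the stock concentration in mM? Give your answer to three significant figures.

3.00 mM

Step 1: 80 μL + 0.56 mL = 640 μL total → factor 640/80 = 8
Step 2: 100-fold → factor 100
Step 3: 200 μL + 2800 μL = 3000 μL total → factor 3000/200 = 15
Overall dilution factor = 8 × 100 × 15 = 12000
Stock = 0.250 μM × 12000 = 3000 μM = 3.00 mM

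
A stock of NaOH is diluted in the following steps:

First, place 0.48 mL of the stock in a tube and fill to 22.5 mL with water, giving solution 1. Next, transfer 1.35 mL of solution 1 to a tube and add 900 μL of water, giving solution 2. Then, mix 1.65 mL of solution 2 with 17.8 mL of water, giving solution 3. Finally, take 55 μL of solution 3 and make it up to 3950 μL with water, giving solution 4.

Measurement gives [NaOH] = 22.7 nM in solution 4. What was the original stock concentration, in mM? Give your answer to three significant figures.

1.50 mM

Step 1: 0.48 mL brought to 22.5 mL → factor 22.5/0.48 = 46.875
Step 2: 1.35 mL + 900 μL = 2.25 mL total → factor 2.25/1.35 = 1.6667
Step 3: 1.65 mL + 17.8 mL = 19.45 mL total → factor 19.45/1.65 = 11.788
Step 4: 55 μL brought to 3950 μL → factor 3950/55 = 71.818
Overall dilution factor = 46.875 × 1.6667 × 11.788 × 71.818 = 66139
Stock = 22.7 nM × 66139 = 1.501 × 10^6 nM = 1.50 mM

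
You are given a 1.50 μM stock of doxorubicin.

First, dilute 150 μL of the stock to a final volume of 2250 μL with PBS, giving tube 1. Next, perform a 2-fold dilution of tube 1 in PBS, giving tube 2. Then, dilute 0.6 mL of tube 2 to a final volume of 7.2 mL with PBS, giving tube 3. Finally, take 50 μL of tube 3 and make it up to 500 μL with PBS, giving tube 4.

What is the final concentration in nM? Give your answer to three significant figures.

Step 1: 150 μL brought to 2250 μL → factor 2250/150 = 15
Step 2: 2-fold → factor 2
Step 3: 0.6 mL brought to 7.2 mL → factor 7.2/0.6 = 12
Step 4: 50 μL brought to 500 μL → factor 500/50 = 10
Overall dilution factor = 15 × 2 × 12 × 10 = 3600
Final = 1.50 μM / 3600 = 0.0004167 μM = 0.417 nM

0.417 nM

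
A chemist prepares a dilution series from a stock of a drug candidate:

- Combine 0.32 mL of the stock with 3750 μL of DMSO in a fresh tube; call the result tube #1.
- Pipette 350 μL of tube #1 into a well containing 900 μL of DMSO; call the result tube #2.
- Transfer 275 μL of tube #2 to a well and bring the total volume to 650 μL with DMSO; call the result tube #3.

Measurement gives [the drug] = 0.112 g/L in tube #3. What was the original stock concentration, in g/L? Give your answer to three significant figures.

12.0 g/L

Step 1: 0.32 mL + 3750 μL = 4.07 mL total → factor 4.07/0.32 = 12.719
Step 2: 350 μL + 900 μL = 1250 μL total → factor 1250/350 = 3.5714
Step 3: 275 μL brought to 650 μL → factor 650/275 = 2.3636
Overall dilution factor = 12.719 × 3.5714 × 2.3636 = 107.37
Stock = 0.112 g/L × 107.37 = 12.0 g/L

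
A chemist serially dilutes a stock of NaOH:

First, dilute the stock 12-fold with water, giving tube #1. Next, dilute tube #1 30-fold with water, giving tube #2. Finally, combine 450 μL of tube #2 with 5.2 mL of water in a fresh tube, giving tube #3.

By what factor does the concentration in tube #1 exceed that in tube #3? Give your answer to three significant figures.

377

Step 1: 12-fold → factor 12
Step 2: 30-fold → factor 30
Step 3: 450 μL + 5.2 mL = 5650 μL total → factor 5650/450 = 12.556
Dilution factor to tube #1 = 12; to tube #3 = 4520
[tube #1]/[tube #3] = (factor to tube #3)/(factor to tube #1) = 4520/12 = 377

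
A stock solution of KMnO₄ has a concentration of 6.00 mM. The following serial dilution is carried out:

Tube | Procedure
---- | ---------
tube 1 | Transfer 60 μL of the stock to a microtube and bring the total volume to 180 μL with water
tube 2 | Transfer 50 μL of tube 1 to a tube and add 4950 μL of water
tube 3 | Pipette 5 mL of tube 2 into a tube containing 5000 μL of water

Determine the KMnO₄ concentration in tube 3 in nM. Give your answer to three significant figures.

Step 1: 60 μL brought to 180 μL → factor 180/60 = 3
Step 2: 50 μL + 4950 μL = 5000 μL total → factor 5000/50 = 100
Step 3: 5 mL + 5000 μL = 10 mL total → factor 10/5 = 2
Overall dilution factor = 3 × 100 × 2 = 600
Final = 6.00 mM / 600 = 0.01000 mM = 1.00 × 10^4 nM

1.00 × 10^4 nM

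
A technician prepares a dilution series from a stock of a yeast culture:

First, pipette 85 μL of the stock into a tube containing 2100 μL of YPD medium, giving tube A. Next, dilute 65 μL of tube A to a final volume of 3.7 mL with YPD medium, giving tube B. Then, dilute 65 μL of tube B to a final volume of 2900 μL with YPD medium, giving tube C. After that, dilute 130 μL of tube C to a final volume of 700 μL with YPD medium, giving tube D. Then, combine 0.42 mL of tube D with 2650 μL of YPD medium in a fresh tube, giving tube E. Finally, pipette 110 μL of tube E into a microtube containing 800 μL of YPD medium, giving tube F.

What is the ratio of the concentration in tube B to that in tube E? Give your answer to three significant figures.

1.76 × 10^3

Step 1: 85 μL + 2100 μL = 2185 μL total → factor 2185/85 = 25.706
Step 2: 65 μL brought to 3.7 mL → factor 3700/65 = 56.923
Step 3: 65 μL brought to 2900 μL → factor 2900/65 = 44.615
Step 4: 130 μL brought to 700 μL → factor 700/130 = 5.3846
Step 5: 0.42 mL + 2650 μL = 3.07 mL total → factor 3.07/0.42 = 7.3095
Dilution factor to tube B = 1463.3; to tube E = 2.5695 × 10^6
[tube B]/[tube E] = (factor to tube E)/(factor to tube B) = 2.5695 × 10^6/1463.3 = 1.76 × 10^3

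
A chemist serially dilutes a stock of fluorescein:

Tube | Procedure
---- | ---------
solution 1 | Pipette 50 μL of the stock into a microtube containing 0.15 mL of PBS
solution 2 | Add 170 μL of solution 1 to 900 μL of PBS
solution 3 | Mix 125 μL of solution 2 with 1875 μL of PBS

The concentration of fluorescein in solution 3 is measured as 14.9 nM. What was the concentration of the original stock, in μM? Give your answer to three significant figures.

Step 1: 50 μL + 0.15 mL = 200 μL total → factor 200/50 = 4
Step 2: 170 μL + 900 μL = 1070 μL total → factor 1070/170 = 6.2941
Step 3: 125 μL + 1875 μL = 2000 μL total → factor 2000/125 = 16
Overall dilution factor = 4 × 6.2941 × 16 = 402.82
Stock = 14.9 nM × 402.82 = 6002 nM = 6.00 μM

6.00 μM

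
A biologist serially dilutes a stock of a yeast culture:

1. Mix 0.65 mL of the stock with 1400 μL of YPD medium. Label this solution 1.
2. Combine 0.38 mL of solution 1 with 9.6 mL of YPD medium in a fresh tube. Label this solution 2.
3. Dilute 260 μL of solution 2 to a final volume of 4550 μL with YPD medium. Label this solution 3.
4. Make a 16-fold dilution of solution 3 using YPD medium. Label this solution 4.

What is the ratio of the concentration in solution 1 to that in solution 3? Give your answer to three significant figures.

460

Step 1: 0.65 mL + 1400 μL = 2.05 mL total → factor 2.05/0.65 = 3.1538
Step 2: 0.38 mL + 9.6 mL = 9.98 mL total → factor 9.98/0.38 = 26.263
Step 3: 260 μL brought to 4550 μL → factor 4550/260 = 17.5
Dilution factor to solution 1 = 3.1538; to solution 3 = 1449.5
[solution 1]/[solution 3] = (factor to solution 3)/(factor to solution 1) = 1449.5/3.1538 = 460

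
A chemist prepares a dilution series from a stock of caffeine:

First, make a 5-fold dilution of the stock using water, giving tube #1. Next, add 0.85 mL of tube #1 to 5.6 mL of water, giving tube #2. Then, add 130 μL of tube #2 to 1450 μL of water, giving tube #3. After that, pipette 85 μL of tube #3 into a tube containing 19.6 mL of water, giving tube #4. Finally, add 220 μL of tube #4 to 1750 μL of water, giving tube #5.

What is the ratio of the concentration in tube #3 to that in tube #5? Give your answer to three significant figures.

Step 1: 5-fold → factor 5
Step 2: 0.85 mL + 5.6 mL = 6.45 mL total → factor 6.45/0.85 = 7.5882
Step 3: 130 μL + 1450 μL = 1580 μL total → factor 1580/130 = 12.154
Step 4: 85 μL + 19.6 mL = 19685 μL total → factor 19685/85 = 231.59
Step 5: 220 μL + 1750 μL = 1970 μL total → factor 1970/220 = 8.9545
Dilution factor to tube #3 = 461.13; to tube #5 = 9.5628 × 10^5
[tube #3]/[tube #5] = (factor to tube #5)/(factor to tube #3) = 9.5628 × 10^5/461.13 = 2.07 × 10^3

2.07 × 10^3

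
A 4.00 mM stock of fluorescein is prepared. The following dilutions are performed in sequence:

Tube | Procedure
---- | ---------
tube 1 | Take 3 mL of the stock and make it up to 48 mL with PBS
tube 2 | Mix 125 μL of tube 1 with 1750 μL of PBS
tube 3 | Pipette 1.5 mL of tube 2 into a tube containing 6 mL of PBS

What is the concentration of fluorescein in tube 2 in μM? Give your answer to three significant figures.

Step 1: 3 mL brought to 48 mL → factor 48/3 = 16
Step 2: 125 μL + 1750 μL = 1875 μL total → factor 1875/125 = 15
Dilution factor through tube 2 = 16 × 15 = 240
[tube 2] = 4.00 mM / 240 = 0.01667 mM = 16.7 μM

16.7 μM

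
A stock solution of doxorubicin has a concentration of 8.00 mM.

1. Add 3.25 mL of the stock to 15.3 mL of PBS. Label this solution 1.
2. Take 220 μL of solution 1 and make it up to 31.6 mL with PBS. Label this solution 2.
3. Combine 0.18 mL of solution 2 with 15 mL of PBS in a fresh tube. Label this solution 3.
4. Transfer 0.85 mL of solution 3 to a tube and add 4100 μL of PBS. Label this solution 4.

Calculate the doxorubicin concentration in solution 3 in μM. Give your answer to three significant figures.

Step 1: 3.25 mL + 15.3 mL = 18.55 mL total → factor 18.55/3.25 = 5.7077
Step 2: 220 μL brought to 31.6 mL → factor 31600/220 = 143.64
Step 3: 0.18 mL + 15 mL = 15.18 mL total → factor 15.18/0.18 = 84.333
Dilution factor through solution 3 = 5.7077 × 143.64 × 84.333 = 69139
[solution 3] = 8.00 mM / 69139 = 0.0001157 mM = 0.116 μM

0.116 μM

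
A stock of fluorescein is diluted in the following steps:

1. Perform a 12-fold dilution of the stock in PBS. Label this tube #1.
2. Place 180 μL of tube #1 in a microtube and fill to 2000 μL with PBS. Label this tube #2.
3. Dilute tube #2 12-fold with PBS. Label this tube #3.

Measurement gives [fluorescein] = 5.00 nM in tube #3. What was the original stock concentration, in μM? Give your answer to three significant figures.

Step 1: 12-fold → factor 12
Step 2: 180 μL brought to 2000 μL → factor 2000/180 = 11.111
Step 3: 12-fold → factor 12
Overall dilution factor = 12 × 11.111 × 12 = 1600
Stock = 5.00 nM × 1600 = 8000 nM = 8.00 μM

8.00 μM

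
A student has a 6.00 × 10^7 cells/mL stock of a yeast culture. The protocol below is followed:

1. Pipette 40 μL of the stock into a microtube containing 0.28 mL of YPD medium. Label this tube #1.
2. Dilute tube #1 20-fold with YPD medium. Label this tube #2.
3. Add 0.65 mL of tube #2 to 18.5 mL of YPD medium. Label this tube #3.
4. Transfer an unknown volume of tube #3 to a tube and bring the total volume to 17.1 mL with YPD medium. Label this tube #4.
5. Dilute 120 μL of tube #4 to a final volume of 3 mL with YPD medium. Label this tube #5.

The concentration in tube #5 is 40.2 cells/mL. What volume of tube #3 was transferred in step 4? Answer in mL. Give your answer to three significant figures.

1.35 mL

Step 1: 40 μL + 0.28 mL = 320 μL total → factor 320/40 = 8
Step 2: 20-fold → factor 20
Step 3: 0.65 mL + 18.5 mL = 19.15 mL total → factor 19.15/0.65 = 29.462
Step 4: v brought to 17.1 mL → factor = 17.1 mL/v
Step 5: 120 μL brought to 3 mL → factor 3000/120 = 25
Product of known-step factors = 1.1785 × 10^5
Overall factor = 6.00 × 10^7 cells/mL / (40.2 cells/mL) = 1.4925 × 10^6
Step-4 factor = 1.4925 × 10^6 / 1.1785 × 10^5 = 12.665
v = 17.1 mL / 12.665 = 1.35 mL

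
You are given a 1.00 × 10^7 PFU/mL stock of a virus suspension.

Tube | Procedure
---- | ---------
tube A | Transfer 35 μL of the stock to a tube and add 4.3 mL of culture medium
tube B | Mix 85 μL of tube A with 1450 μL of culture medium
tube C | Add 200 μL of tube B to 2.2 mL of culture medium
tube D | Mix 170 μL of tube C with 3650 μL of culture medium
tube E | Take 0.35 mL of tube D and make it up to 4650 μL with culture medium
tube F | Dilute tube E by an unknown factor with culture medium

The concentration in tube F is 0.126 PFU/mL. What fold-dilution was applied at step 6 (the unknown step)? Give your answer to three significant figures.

9.90-fold

Step 1: 35 μL + 4.3 mL = 4335 μL total → factor 4335/35 = 123.86
Step 2: 85 μL + 1450 μL = 1535 μL total → factor 1535/85 = 18.059
Step 3: 200 μL + 2.2 mL = 2400 μL total → factor 2400/200 = 12
Step 4: 170 μL + 3650 μL = 3820 μL total → factor 3820/170 = 22.471
Step 5: 0.35 mL brought to 4650 μL → factor 4.65/0.35 = 13.286
Step 6: unknown factor x
Product of known-step factors = 8.0129 × 10^6
Overall factor = 1.00 × 10^7 PFU/mL / (0.126 PFU/mL) = 7.9365 × 10^7
x = 7.9365 × 10^7 / 8.0129 × 10^6 = 9.90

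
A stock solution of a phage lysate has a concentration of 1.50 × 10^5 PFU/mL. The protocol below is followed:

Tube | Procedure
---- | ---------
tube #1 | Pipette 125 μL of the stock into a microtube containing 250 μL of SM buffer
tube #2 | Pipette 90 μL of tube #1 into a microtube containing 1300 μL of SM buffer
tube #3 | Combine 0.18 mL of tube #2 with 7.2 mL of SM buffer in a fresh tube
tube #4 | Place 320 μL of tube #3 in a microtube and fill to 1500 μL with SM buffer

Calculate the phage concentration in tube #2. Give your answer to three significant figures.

Step 1: 125 μL + 250 μL = 375 μL total → factor 375/125 = 3
Step 2: 90 μL + 1300 μL = 1390 μL total → factor 1390/90 = 15.444
Dilution factor through tube #2 = 3 × 15.444 = 46.333
[tube #2] = 1.50 × 10^5 PFU/mL / 46.333 = 3.24 × 10^3 PFU/mL

3.24 × 10^3 PFU/mL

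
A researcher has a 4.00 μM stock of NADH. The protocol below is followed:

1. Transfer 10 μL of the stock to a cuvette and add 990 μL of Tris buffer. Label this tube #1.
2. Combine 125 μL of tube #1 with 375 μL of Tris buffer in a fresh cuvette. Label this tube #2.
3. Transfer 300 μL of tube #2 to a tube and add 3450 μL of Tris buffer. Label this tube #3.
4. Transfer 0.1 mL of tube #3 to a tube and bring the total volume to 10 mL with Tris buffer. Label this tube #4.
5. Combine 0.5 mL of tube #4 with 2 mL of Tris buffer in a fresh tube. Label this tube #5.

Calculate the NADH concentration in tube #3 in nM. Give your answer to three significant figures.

0.800 nM

Step 1: 10 μL + 990 μL = 1000 μL total → factor 1000/10 = 100
Step 2: 125 μL + 375 μL = 500 μL total → factor 500/125 = 4
Step 3: 300 μL + 3450 μL = 3750 μL total → factor 3750/300 = 12.5
Dilution factor through tube #3 = 100 × 4 × 12.5 = 5000
[tube #3] = 4.00 μM / 5000 = 0.0008000 μM = 0.800 nM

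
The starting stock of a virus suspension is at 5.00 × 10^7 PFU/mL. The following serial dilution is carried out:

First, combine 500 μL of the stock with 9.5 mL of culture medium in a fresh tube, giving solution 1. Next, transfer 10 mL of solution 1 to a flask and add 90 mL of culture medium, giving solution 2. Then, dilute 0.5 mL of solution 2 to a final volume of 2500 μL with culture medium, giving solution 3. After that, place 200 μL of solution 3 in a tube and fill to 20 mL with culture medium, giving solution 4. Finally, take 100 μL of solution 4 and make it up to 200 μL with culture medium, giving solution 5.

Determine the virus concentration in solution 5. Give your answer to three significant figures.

250 PFU/mL

Step 1: 500 μL + 9.5 mL = 10000 μL total → factor 10000/500 = 20
Step 2: 10 mL + 90 mL = 100 mL total → factor 100/10 = 10
Step 3: 0.5 mL brought to 2500 μL → factor 2.5/0.5 = 5
Step 4: 200 μL brought to 20 mL → factor 20000/200 = 100
Step 5: 100 μL brought to 200 μL → factor 200/100 = 2
Overall dilution factor = 20 × 10 × 5 × 100 × 2 = 2 × 10^5
Final = 5.00 × 10^7 PFU/mL / 2 × 10^5 = 250 PFU/mL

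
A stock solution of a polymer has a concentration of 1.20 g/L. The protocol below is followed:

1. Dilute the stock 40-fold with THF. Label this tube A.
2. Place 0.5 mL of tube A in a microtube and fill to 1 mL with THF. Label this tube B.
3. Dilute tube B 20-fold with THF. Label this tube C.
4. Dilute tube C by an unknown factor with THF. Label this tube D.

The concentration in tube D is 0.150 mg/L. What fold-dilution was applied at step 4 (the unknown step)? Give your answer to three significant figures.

Step 1: 40-fold → factor 40
Step 2: 0.5 mL brought to 1 mL → factor 1/0.5 = 2
Step 3: 20-fold → factor 20
Step 4: unknown factor x
Product of known-step factors = 1600
Overall factor = 1.20 g/L / (0.150 mg/L) = 8000
x = 8000 / 1600 = 5.00

5.00-fold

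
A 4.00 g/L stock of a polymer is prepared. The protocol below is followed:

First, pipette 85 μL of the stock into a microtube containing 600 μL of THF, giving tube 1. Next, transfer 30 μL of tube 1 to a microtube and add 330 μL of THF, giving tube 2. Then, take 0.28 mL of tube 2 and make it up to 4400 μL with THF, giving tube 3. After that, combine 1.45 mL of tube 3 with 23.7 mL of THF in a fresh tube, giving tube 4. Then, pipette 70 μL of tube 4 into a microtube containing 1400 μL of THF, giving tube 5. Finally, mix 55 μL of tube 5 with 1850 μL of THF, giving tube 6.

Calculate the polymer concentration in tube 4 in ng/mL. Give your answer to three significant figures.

Step 1: 85 μL + 600 μL = 685 μL total → factor 685/85 = 8.0588
Step 2: 30 μL + 330 μL = 360 μL total → factor 360/30 = 12
Step 3: 0.28 mL brought to 4400 μL → factor 4.4/0.28 = 15.714
Step 4: 1.45 mL + 23.7 mL = 25.15 mL total → factor 25.15/1.45 = 17.345
Dilution factor through tube 4 = 8.0588 × 12 × 15.714 × 17.345 = 26358
[tube 4] = 4.00 g/L / 26358 = 0.0001518 g/L = 152 ng/mL

152 ng/mL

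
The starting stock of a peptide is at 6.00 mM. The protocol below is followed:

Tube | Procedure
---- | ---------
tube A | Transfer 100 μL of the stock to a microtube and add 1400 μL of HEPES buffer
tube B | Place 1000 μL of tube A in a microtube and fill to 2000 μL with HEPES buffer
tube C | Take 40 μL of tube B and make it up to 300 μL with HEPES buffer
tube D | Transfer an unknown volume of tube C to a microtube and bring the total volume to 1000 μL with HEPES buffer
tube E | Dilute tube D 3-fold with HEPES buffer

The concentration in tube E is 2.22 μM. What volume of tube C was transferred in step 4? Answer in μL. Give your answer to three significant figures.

Step 1: 100 μL + 1400 μL = 1500 μL total → factor 1500/100 = 15
Step 2: 1000 μL brought to 2000 μL → factor 2000/1000 = 2
Step 3: 40 μL brought to 300 μL → factor 300/40 = 7.5
Step 4: v brought to 1000 μL → factor = 1000 μL/v
Step 5: 3-fold → factor 3
Product of known-step factors = 675
Overall factor = 6.00 mM / (2.22 μM) = 2702.7
Step-4 factor = 2702.7 / 675 = 4.004
v = 1000 μL / 4.004 = 250 μL

250 μL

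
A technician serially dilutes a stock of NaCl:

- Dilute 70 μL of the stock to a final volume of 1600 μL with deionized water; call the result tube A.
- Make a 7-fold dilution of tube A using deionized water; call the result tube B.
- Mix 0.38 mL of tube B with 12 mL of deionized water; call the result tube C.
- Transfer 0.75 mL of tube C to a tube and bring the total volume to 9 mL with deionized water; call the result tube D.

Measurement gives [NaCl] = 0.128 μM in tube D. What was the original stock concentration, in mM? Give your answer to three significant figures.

8.01 mM

Step 1: 70 μL brought to 1600 μL → factor 1600/70 = 22.857
Step 2: 7-fold → factor 7
Step 3: 0.38 mL + 12 mL = 12.38 mL total → factor 12.38/0.38 = 32.579
Step 4: 0.75 mL brought to 9 mL → factor 9/0.75 = 12
Overall dilution factor = 22.857 × 7 × 32.579 × 12 = 62552
Stock = 0.128 μM × 62552 = 8007 μM = 8.01 mM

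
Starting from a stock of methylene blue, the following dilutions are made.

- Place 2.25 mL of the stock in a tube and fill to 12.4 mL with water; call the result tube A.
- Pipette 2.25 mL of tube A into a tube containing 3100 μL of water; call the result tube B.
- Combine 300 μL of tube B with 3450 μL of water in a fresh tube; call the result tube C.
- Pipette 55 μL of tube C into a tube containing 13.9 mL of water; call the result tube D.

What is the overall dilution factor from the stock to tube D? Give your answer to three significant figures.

Step 1: 2.25 mL brought to 12.4 mL → factor 12.4/2.25 = 5.5111
Step 2: 2.25 mL + 3100 μL = 5.35 mL total → factor 5.35/2.25 = 2.3778
Step 3: 300 μL + 3450 μL = 3750 μL total → factor 3750/300 = 12.5
Step 4: 55 μL + 13.9 mL = 13955 μL total → factor 13955/55 = 253.73
Overall dilution factor = 5.5111 × 2.3778 × 12.5 × 253.73 = 41561

4.16 × 10^4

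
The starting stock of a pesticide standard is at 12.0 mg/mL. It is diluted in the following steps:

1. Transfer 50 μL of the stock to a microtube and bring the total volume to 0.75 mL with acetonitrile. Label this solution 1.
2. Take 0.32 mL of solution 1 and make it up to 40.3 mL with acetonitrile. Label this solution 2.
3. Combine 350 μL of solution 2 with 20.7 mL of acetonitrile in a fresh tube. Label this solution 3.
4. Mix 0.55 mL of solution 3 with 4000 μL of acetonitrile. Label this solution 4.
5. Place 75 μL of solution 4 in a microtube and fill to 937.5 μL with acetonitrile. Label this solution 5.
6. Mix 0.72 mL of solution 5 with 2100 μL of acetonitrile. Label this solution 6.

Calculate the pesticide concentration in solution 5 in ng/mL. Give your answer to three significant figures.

Step 1: 50 μL brought to 0.75 mL → factor 750/50 = 15
Step 2: 0.32 mL brought to 40.3 mL → factor 40.3/0.32 = 125.94
Step 3: 350 μL + 20.7 mL = 21050 μL total → factor 21050/350 = 60.143
Step 4: 0.55 mL + 4000 μL = 4.55 mL total → factor 4.55/0.55 = 8.2727
Step 5: 75 μL brought to 937.5 μL → factor 937.5/75 = 12.5
Dilution factor through solution 5 = 15 × 125.94 × 60.143 × 8.2727 × 12.5 = 1.1749 × 10^7
[solution 5] = 12.0 mg/mL / 1.1749 × 10^7 = 1.021 × 10^-6 mg/mL = 1.02 ng/mL

1.02 ng/mL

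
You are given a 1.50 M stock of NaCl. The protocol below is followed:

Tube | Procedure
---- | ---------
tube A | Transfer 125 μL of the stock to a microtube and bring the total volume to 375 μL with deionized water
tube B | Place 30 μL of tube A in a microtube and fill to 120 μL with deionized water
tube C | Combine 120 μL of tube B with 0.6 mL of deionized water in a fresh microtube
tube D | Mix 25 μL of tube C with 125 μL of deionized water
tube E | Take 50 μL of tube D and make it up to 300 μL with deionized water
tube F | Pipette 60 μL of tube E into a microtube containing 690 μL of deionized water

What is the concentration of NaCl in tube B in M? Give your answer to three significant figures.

Step 1: 125 μL brought to 375 μL → factor 375/125 = 3
Step 2: 30 μL brought to 120 μL → factor 120/30 = 4
Dilution factor through tube B = 3 × 4 = 12
[tube B] = 1.50 M / 12 = 0.125 M

0.125 M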